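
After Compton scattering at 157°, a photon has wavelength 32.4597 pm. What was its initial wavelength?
27.8000 pm

From λ' = λ + Δλ, we have λ = λ' - Δλ

First calculate the Compton shift:
Δλ = λ_C(1 - cos θ)
Δλ = 2.4263 × (1 - cos(157°))
Δλ = 2.4263 × 1.9205
Δλ = 4.6597 pm

Initial wavelength:
λ = λ' - Δλ
λ = 32.4597 - 4.6597
λ = 27.8000 pm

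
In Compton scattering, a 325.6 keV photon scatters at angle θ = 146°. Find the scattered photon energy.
150.3626 keV

First convert energy to wavelength:
λ = hc/E, with hc ≈ 1239.842 keV·pm (i.e. 1239.842 eV·nm)

For E = 325.6 keV = 325600 eV:
λ = 1239.842 keV·pm / 325.6 keV
λ = 3.8079 pm

Calculate the Compton shift:
Δλ = λ_C(1 - cos(146°)) = 2.4263 × 1.8290
Δλ = 4.4378 pm

Final wavelength:
λ' = 3.8079 + 4.4378 = 8.2457 pm

Final energy:
E' = hc/λ' = 1239.842 / 8.2457 = 150.3626 keV

(Intermediate values are shown rounded; full precision is carried through to the final answer.)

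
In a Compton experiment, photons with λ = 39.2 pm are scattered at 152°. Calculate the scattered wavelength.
43.7686 pm

Using the Compton scattering formula:
λ' = λ + Δλ = λ + λ_C(1 - cos θ)

Given:
- Initial wavelength λ = 39.2 pm
- Scattering angle θ = 152°
- Compton wavelength λ_C ≈ 2.4263 pm

Calculate the shift:
Δλ = 2.4263 × (1 - cos(152°))
Δλ = 2.4263 × 1.8829
Δλ = 4.5686 pm

Final wavelength:
λ' = 39.2 + 4.5686 = 43.7686 pm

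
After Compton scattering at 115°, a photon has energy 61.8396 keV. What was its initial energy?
74.7000 keV

Convert final energy to wavelength (hc ≈ 1239.842 keV·pm):
λ' = hc/E' = 1239.842 / 61.8396 = 20.0493 pm

Calculate the Compton shift:
Δλ = λ_C(1 - cos(115°))
Δλ = 2.4263 × (1 - cos(115°))
Δλ = 3.4517 pm

Initial wavelength:
λ = λ' - Δλ = 20.0493 - 3.4517 = 16.5976 pm

Initial energy:
E = hc/λ = 1239.842 / 16.5976 = 74.7000 keV

(Intermediate values are shown rounded; full precision is carried through to the final answer.)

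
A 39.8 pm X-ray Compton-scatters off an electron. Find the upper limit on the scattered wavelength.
44.6526 pm (at θ = 180°)

The Compton shift is Δλ = λ_C(1 − cos θ).

Since cos θ ranges from −1 to 1, the factor (1 − cos θ) ranges from 0 to 2; the maximum shift occurs at θ = 180° (backscattering):
Δλ_max = 2λ_C = 2 × 2.4263 pm = 4.8526 pm

Maximum scattered wavelength:
λ'_max = λ₀ + Δλ_max = 39.8 + 4.8526 = 44.6526 pm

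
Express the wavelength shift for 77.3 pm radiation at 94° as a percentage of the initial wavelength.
3.3578%

Calculate the Compton shift:
Δλ = λ_C(1 - cos(94°))
Δλ = 2.4263 × (1 - cos(94°))
Δλ = 2.4263 × 1.0698
Δλ = 2.5956 pm

Percentage change:
(Δλ/λ₀) × 100 = (2.5956/77.3) × 100
= 3.3578%

(Intermediate values are shown rounded; full precision is carried through to the final answer.)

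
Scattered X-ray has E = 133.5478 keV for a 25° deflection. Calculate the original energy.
136.9000 keV

Convert final energy to wavelength (hc ≈ 1239.842 keV·pm):
λ' = hc/E' = 1239.842 / 133.5478 = 9.2839 pm

Calculate the Compton shift:
Δλ = λ_C(1 - cos(25°))
Δλ = 2.4263 × (1 - cos(25°))
Δλ = 0.2273 pm

Initial wavelength:
λ = λ' - Δλ = 9.2839 - 0.2273 = 9.0566 pm

Initial energy:
E = hc/λ = 1239.842 / 9.0566 = 136.9000 keV

(Intermediate values are shown rounded; full precision is carried through to the final answer.)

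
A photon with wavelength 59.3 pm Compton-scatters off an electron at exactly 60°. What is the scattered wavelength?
60.5132 pm

Using the Compton formula: λ' = λ + λ_C(1 − cos θ)

For θ = 60°, cos θ = 1/2 (exact) = 0.5000, so:
1 − cos 60° = 1 − (1/2) = 0.5000

Δλ = λ_C × 0.5000 = 2.4263 × 0.5000 = 1.2132 pm

λ' = 59.3 + 1.2132 = 60.5132 pm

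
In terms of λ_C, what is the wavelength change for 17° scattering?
0.0437 λ_C

The Compton shift formula is:
Δλ = λ_C(1 - cos θ)

Dividing both sides by λ_C:
Δλ/λ_C = 1 - cos θ

For θ = 17°:
Δλ/λ_C = 1 - cos(17°)
Δλ/λ_C = 1 - 0.9563
Δλ/λ_C = 0.0437

This means the shift is 0.0437 × λ_C = 0.1060 pm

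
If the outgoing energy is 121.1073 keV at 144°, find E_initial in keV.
211.9999 keV

Convert final energy to wavelength (hc ≈ 1239.842 keV·pm):
λ' = hc/E' = 1239.842 / 121.1073 = 10.2375 pm

Calculate the Compton shift:
Δλ = λ_C(1 - cos(144°))
Δλ = 2.4263 × (1 - cos(144°))
Δλ = 4.3892 pm

Initial wavelength:
λ = λ' - Δλ = 10.2375 - 4.3892 = 5.8483 pm

Initial energy:
E = hc/λ = 1239.842 / 5.8483 = 211.9999 keV

(Intermediate values are shown rounded; full precision is carried through to the final answer.)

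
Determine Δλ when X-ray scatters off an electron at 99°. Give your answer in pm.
2.8059 pm

Using the Compton scattering formula:
Δλ = λ_C(1 - cos θ)

where λ_C = h/(m_e·c) ≈ 2.4263 pm is the Compton wavelength of an electron.

For θ = 99°:
cos(99°) = -0.1564
1 - cos(99°) = 1.1564

Δλ = 2.4263 × 1.1564
Δλ = 2.8059 pm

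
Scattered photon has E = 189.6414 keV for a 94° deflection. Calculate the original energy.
314.5001 keV

Convert final energy to wavelength (hc ≈ 1239.842 keV·pm):
λ' = hc/E' = 1239.842 / 189.6414 = 6.5378 pm

Calculate the Compton shift:
Δλ = λ_C(1 - cos(94°))
Δλ = 2.4263 × (1 - cos(94°))
Δλ = 2.5956 pm

Initial wavelength:
λ = λ' - Δλ = 6.5378 - 2.5956 = 3.9423 pm

Initial energy:
E = hc/λ = 1239.842 / 3.9423 = 314.5001 keV

(Intermediate values are shown rounded; full precision is carried through to the final answer.)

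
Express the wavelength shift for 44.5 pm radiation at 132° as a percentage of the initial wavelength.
9.1007%

Calculate the Compton shift:
Δλ = λ_C(1 - cos(132°))
Δλ = 2.4263 × (1 - cos(132°))
Δλ = 2.4263 × 1.6691
Δλ = 4.0498 pm

Percentage change:
(Δλ/λ₀) × 100 = (4.0498/44.5) × 100
= 9.1007%

(Intermediate values are shown rounded; full precision is carried through to the final answer.)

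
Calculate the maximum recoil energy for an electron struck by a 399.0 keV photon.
243.2408 keV

Maximum energy transfer occurs at θ = 180° (backscattering).

Initial photon: E₀ = 399.0 keV → λ₀ = 3.1074 pm

Maximum Compton shift (at 180°):
Δλ_max = 2λ_C = 2 × 2.4263 = 4.8526 pm

Final wavelength:
λ' = 3.1074 + 4.8526 = 7.9600 pm

Minimum photon energy (maximum energy to electron):
E'_min = hc/λ' = 155.7592 keV

Maximum electron kinetic energy:
K_max = E₀ - E'_min = 399.0000 - 155.7592 = 243.2408 keV

(Intermediate values are shown rounded; full precision is carried through to the final answer.)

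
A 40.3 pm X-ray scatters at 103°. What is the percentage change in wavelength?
7.3750%

Calculate the Compton shift:
Δλ = λ_C(1 - cos(103°))
Δλ = 2.4263 × (1 - cos(103°))
Δλ = 2.4263 × 1.2250
Δλ = 2.9721 pm

Percentage change:
(Δλ/λ₀) × 100 = (2.9721/40.3) × 100
= 7.3750%

(Intermediate values are shown rounded; full precision is carried through to the final answer.)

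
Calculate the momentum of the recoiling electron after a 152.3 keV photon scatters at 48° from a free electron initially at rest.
6.3591e-23 kg·m/s

The electron is initially at rest, so by conservation of momentum:
p⃗_e = p⃗₀ − p⃗'  (incident photon momentum minus scattered photon momentum)

Photon momentum magnitudes (p = h/λ = E/c):
λ₀ = hc/E₀ = 8.1408 pm → p₀ = h/λ₀ = 8.1393e-23 kg·m/s
Δλ = λ_C(1 − cos 48°) = 0.8028 pm
λ' = 8.9436 pm → p' = h/λ' = 7.4087e-23 kg·m/s

The scattered photon makes angle θ = 48° with the incident direction, so by the law of cosines:
|p⃗_e|² = p₀² + p'² − 2p₀p'cos θ
|p⃗_e|² = (8.1393e-23)² + (7.4087e-23)² − 2·8.1393e-23·7.4087e-23·cos(48°)
|p⃗_e| = 6.3591e-23 kg·m/s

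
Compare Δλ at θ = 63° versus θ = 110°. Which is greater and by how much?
110° produces the larger shift by a factor of 2.458

Calculate both shifts using Δλ = λ_C(1 - cos θ):

For θ₁ = 63°:
Δλ₁ = 2.4263 × (1 - cos(63°))
Δλ₁ = 2.4263 × 0.5460
Δλ₁ = 1.3248 pm

For θ₂ = 110°:
Δλ₂ = 2.4263 × (1 - cos(110°))
Δλ₂ = 2.4263 × 1.3420
Δλ₂ = 3.2562 pm

The 110° angle produces the larger shift.
Ratio: 3.2562/1.3248 = 2.458

(Intermediate values are shown rounded; full precision is carried through to the final answer.)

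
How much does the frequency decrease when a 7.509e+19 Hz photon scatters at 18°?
2.169e+18 Hz (decrease)

Convert frequency to wavelength (c = 299792458 m/s):
λ₀ = c/f₀ = 299792458/7.509e+19 = 3.9924418e-12 m = 3.9924 pm

Calculate Compton shift:
Δλ = λ_C(1 - cos(18°)) = 0.1188 pm

Final wavelength:
λ' = λ₀ + Δλ = 3.9924 + 0.1188 = 4.1112 pm

Final frequency:
f' = c/λ' = 299792458/4.1111939e-12 = 7.2921021e+19 Hz

Frequency shift (decrease):
Δf = f₀ - f' = 7.509e+19 - 7.2921021e+19 = 2.169e+18 Hz

(Intermediate values are shown rounded; full precision is carried through to the final answer.)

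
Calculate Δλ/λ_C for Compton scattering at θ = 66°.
0.5933 λ_C

The Compton shift formula is:
Δλ = λ_C(1 - cos θ)

Dividing both sides by λ_C:
Δλ/λ_C = 1 - cos θ

For θ = 66°:
Δλ/λ_C = 1 - cos(66°)
Δλ/λ_C = 1 - 0.4067
Δλ/λ_C = 0.5933

This means the shift is 0.5933 × λ_C = 1.4394 pm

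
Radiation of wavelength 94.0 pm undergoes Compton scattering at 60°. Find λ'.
95.2132 pm

Using the Compton formula: λ' = λ + λ_C(1 − cos θ)

For θ = 60°, cos θ = 1/2 (exact) = 0.5000, so:
1 − cos 60° = 1 − (1/2) = 0.5000

Δλ = λ_C × 0.5000 = 2.4263 × 0.5000 = 1.2132 pm

λ' = 94.0 + 1.2132 = 95.2132 pm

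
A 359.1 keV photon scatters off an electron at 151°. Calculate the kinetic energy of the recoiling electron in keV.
204.1400 keV

By energy conservation: K_e = E_initial - E_final

First find the scattered photon energy:
Initial wavelength: λ = hc/E = 3.4526 pm
Compton shift: Δλ = λ_C(1 - cos(151°)) = 4.5484 pm
Final wavelength: λ' = 3.4526 + 4.5484 = 8.0010 pm
Final photon energy: E' = hc/λ' = 154.9600 keV

Electron kinetic energy:
K_e = E - E' = 359.1000 - 154.9600 = 204.1400 keV

(Intermediate values are shown rounded; full precision is carried through to the final answer.)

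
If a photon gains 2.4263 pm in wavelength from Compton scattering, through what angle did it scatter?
90.00°

From the Compton formula Δλ = λ_C(1 - cos θ), we can solve for θ:

cos θ = 1 - Δλ/λ_C

Given:
- Δλ = 2.4263 pm
- λ_C = h/(m_e·c) ≈ 2.42631024 pm

cos θ = 1 - 2.4263/2.42631024
cos θ = 1 - 0.999996
cos θ = 0.000004

θ = arccos(0.000004)
θ = 90.00°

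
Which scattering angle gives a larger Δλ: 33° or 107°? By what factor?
107° produces the larger shift by a factor of 8.011

Calculate both shifts using Δλ = λ_C(1 - cos θ):

For θ₁ = 33°:
Δλ₁ = 2.4263 × (1 - cos(33°))
Δλ₁ = 2.4263 × 0.1613
Δλ₁ = 0.3914 pm

For θ₂ = 107°:
Δλ₂ = 2.4263 × (1 - cos(107°))
Δλ₂ = 2.4263 × 1.2924
Δλ₂ = 3.1357 pm

The 107° angle produces the larger shift.
Ratio: 3.1357/0.3914 = 8.011

(Intermediate values are shown rounded; full precision is carried through to the final answer.)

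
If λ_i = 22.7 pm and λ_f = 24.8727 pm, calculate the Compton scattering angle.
84.00°

First find the wavelength shift:
Δλ = λ' - λ = 24.8727 - 22.7 = 2.1727 pm

Using Δλ = λ_C(1 - cos θ), with λ_C = h/(m_e·c) ≈ 2.42631024 pm:
cos θ = 1 - Δλ/λ_C
cos θ = 1 - 2.1727/2.42631024
cos θ = 0.104525

θ = arccos(0.104525)
θ = 84.00°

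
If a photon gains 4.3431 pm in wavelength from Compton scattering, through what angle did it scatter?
142.19°

From the Compton formula Δλ = λ_C(1 - cos θ), we can solve for θ:

cos θ = 1 - Δλ/λ_C

Given:
- Δλ = 4.3431 pm
- λ_C = h/(m_e·c) ≈ 2.42631024 pm

cos θ = 1 - 4.3431/2.42631024
cos θ = 1 - 1.790002
cos θ = -0.790002

θ = arccos(-0.790002)
θ = 142.19°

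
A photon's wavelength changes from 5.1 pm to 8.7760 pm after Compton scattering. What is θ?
121.00°

First find the wavelength shift:
Δλ = λ' - λ = 8.7760 - 5.1 = 3.6760 pm

Using Δλ = λ_C(1 - cos θ), with λ_C = h/(m_e·c) ≈ 2.42631024 pm:
cos θ = 1 - Δλ/λ_C
cos θ = 1 - 3.6760/2.42631024
cos θ = -0.515058

θ = arccos(-0.515058)
θ = 121.00°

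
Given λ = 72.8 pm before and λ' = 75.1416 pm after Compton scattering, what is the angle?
88.00°

First find the wavelength shift:
Δλ = λ' - λ = 75.1416 - 72.8 = 2.3416 pm

Using Δλ = λ_C(1 - cos θ), with λ_C = h/(m_e·c) ≈ 2.42631024 pm:
cos θ = 1 - Δλ/λ_C
cos θ = 1 - 2.3416/2.42631024
cos θ = 0.034913

θ = arccos(0.034913)
θ = 88.00°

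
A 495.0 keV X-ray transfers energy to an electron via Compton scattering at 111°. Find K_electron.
281.2545 keV

By energy conservation: K_e = E_initial - E_final

First find the scattered photon energy:
Initial wavelength: λ = hc/E = 2.5047 pm
Compton shift: Δλ = λ_C(1 - cos(111°)) = 3.2958 pm
Final wavelength: λ' = 2.5047 + 3.2958 = 5.8006 pm
Final photon energy: E' = hc/λ' = 213.7455 keV

Electron kinetic energy:
K_e = E - E' = 495.0000 - 213.7455 = 281.2545 keV

(Intermediate values are shown rounded; full precision is carried through to the final answer.)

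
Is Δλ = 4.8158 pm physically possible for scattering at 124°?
No, inconsistent

Calculate the expected shift for θ = 124°:

Δλ_expected = λ_C(1 - cos(124°))
Δλ_expected = 2.4263 × (1 - cos(124°))
Δλ_expected = 2.4263 × 1.5592
Δλ_expected = 3.7831 pm

Given shift: 4.8158 pm
Expected shift: 3.7831 pm
Difference: 1.0327 pm

The values do not match. The given shift corresponds to θ ≈ 170.0°, not 124°.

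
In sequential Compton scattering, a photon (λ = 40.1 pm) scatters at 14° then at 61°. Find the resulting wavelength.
41.4221 pm

Apply Compton shift twice:

First scattering at θ₁ = 14°:
Δλ₁ = λ_C(1 - cos(14°))
Δλ₁ = 2.4263 × 0.0297
Δλ₁ = 0.0721 pm

After first scattering:
λ₁ = 40.1 + 0.0721 = 40.1721 pm

Second scattering at θ₂ = 61°:
Δλ₂ = λ_C(1 - cos(61°))
Δλ₂ = 2.4263 × 0.5152
Δλ₂ = 1.2500 pm

Final wavelength:
λ₂ = 40.1721 + 1.2500 = 41.4221 pm

Total shift: Δλ_total = 0.0721 + 1.2500 = 1.3221 pm

(Intermediate values are shown rounded; full precision is carried through to the final answer.)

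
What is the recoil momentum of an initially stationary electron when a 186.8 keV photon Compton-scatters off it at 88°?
1.2206e-22 kg·m/s

The electron is initially at rest, so by conservation of momentum:
p⃗_e = p⃗₀ − p⃗'  (incident photon momentum minus scattered photon momentum)

Photon momentum magnitudes (p = h/λ = E/c):
λ₀ = hc/E₀ = 6.6373 pm → p₀ = h/λ₀ = 9.9831e-23 kg·m/s
Δλ = λ_C(1 − cos 88°) = 2.3416 pm
λ' = 8.9789 pm → p' = h/λ' = 7.3796e-23 kg·m/s

The scattered photon makes angle θ = 88° with the incident direction, so by the law of cosines:
|p⃗_e|² = p₀² + p'² − 2p₀p'cos θ
|p⃗_e|² = (9.9831e-23)² + (7.3796e-23)² − 2·9.9831e-23·7.3796e-23·cos(88°)
|p⃗_e| = 1.2206e-22 kg·m/s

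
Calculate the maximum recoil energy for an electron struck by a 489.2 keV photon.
321.3600 keV

Maximum energy transfer occurs at θ = 180° (backscattering).

Initial photon: E₀ = 489.2 keV → λ₀ = 2.5344 pm

Maximum Compton shift (at 180°):
Δλ_max = 2λ_C = 2 × 2.4263 = 4.8526 pm

Final wavelength:
λ' = 2.5344 + 4.8526 = 7.3870 pm

Minimum photon energy (maximum energy to electron):
E'_min = hc/λ' = 167.8400 keV

Maximum electron kinetic energy:
K_max = E₀ - E'_min = 489.2000 - 167.8400 = 321.3600 keV

(Intermediate values are shown rounded; full precision is carried through to the final answer.)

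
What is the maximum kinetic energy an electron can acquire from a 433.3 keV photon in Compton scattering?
272.5741 keV

Maximum energy transfer occurs at θ = 180° (backscattering).

Initial photon: E₀ = 433.3 keV → λ₀ = 2.8614 pm

Maximum Compton shift (at 180°):
Δλ_max = 2λ_C = 2 × 2.4263 = 4.8526 pm

Final wavelength:
λ' = 2.8614 + 4.8526 = 7.7140 pm

Minimum photon energy (maximum energy to electron):
E'_min = hc/λ' = 160.7259 keV

Maximum electron kinetic energy:
K_max = E₀ - E'_min = 433.3000 - 160.7259 = 272.5741 keV

(Intermediate values are shown rounded; full precision is carried through to the final answer.)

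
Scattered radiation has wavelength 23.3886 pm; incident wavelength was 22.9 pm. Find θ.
37.00°

First find the wavelength shift:
Δλ = λ' - λ = 23.3886 - 22.9 = 0.4886 pm

Using Δλ = λ_C(1 - cos θ), with λ_C = h/(m_e·c) ≈ 2.42631024 pm:
cos θ = 1 - Δλ/λ_C
cos θ = 1 - 0.4886/2.42631024
cos θ = 0.798624

θ = arccos(0.798624)
θ = 37.00°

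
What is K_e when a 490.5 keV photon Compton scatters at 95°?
250.4758 keV

By energy conservation: K_e = E_initial - E_final

First find the scattered photon energy:
Initial wavelength: λ = hc/E = 2.5277 pm
Compton shift: Δλ = λ_C(1 - cos(95°)) = 2.6378 pm
Final wavelength: λ' = 2.5277 + 2.6378 = 5.1655 pm
Final photon energy: E' = hc/λ' = 240.0242 keV

Electron kinetic energy:
K_e = E - E' = 490.5000 - 240.0242 = 250.4758 keV

(Intermediate values are shown rounded; full precision is carried through to the final answer.)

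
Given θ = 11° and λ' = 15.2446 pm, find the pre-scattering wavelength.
15.2000 pm

From λ' = λ + Δλ, we have λ = λ' - Δλ

First calculate the Compton shift:
Δλ = λ_C(1 - cos θ)
Δλ = 2.4263 × (1 - cos(11°))
Δλ = 2.4263 × 0.0184
Δλ = 0.0446 pm

Initial wavelength:
λ = λ' - Δλ
λ = 15.2446 - 0.0446
λ = 15.2000 pm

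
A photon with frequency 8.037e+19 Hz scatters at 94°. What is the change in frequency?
3.298e+19 Hz (decrease)

Convert frequency to wavelength (c = 299792458 m/s):
λ₀ = c/f₀ = 299792458/8.037e+19 = 3.7301538e-12 m = 3.7302 pm

Calculate Compton shift:
Δλ = λ_C(1 - cos(94°)) = 2.5956 pm

Final wavelength:
λ' = λ₀ + Δλ = 3.7302 + 2.5956 = 6.3257 pm

Final frequency:
f' = c/λ' = 299792458/6.3257148e-12 = 4.7392661e+19 Hz

Frequency shift (decrease):
Δf = f₀ - f' = 8.037e+19 - 4.7392661e+19 = 3.298e+19 Hz

(Intermediate values are shown rounded; full precision is carried through to the final answer.)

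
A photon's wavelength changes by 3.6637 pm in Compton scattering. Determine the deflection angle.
120.66°

From the Compton formula Δλ = λ_C(1 - cos θ), we can solve for θ:

cos θ = 1 - Δλ/λ_C

Given:
- Δλ = 3.6637 pm
- λ_C = h/(m_e·c) ≈ 2.42631024 pm

cos θ = 1 - 3.6637/2.42631024
cos θ = 1 - 1.509988
cos θ = -0.509988

θ = arccos(-0.509988)
θ = 120.66°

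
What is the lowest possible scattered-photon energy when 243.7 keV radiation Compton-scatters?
124.7301 keV (at θ = 180°)

The scattered photon has minimum energy when its wavelength is maximum, i.e., when the Compton shift Δλ = λ_C(1 − cos θ) is maximum. This occurs at θ = 180° (backscattering), giving Δλ_max = 2λ_C = 4.8526 pm.

Initial wavelength: λ₀ = hc/E₀ = 5.0876 pm
Maximum final wavelength: λ'_max = λ₀ + 2λ_C = 5.0876 + 4.8526 = 9.9402 pm
Minimum final energy: E'_min = hc/λ'_max = 124.7301 keV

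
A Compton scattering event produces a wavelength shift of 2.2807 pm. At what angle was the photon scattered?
86.56°

From the Compton formula Δλ = λ_C(1 - cos θ), we can solve for θ:

cos θ = 1 - Δλ/λ_C

Given:
- Δλ = 2.2807 pm
- λ_C = h/(m_e·c) ≈ 2.42631024 pm

cos θ = 1 - 2.2807/2.42631024
cos θ = 1 - 0.939987
cos θ = 0.060013

θ = arccos(0.060013)
θ = 86.56°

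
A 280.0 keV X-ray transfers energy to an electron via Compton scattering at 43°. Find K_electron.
35.9283 keV

By energy conservation: K_e = E_initial - E_final

First find the scattered photon energy:
Initial wavelength: λ = hc/E = 4.4280 pm
Compton shift: Δλ = λ_C(1 - cos(43°)) = 0.6518 pm
Final wavelength: λ' = 4.4280 + 0.6518 = 5.0798 pm
Final photon energy: E' = hc/λ' = 244.0717 keV

Electron kinetic energy:
K_e = E - E' = 280.0000 - 244.0717 = 35.9283 keV

(Intermediate values are shown rounded; full precision is carried through to the final answer.)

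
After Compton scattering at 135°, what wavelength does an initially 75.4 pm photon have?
79.5420 pm

Using the Compton formula: λ' = λ + λ_C(1 − cos θ)

For θ = 135°, cos θ = -√2/2 (exact) ≈ -0.7071, so:
1 − cos 135° = 1 − (-√2/2) ≈ 1.7071

Δλ = λ_C × 1.7071 = 2.4263 × 1.7071 = 4.1420 pm

λ' = 75.4 + 4.1420 = 79.5420 pm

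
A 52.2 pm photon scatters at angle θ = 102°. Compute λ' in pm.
55.1308 pm

Using the Compton scattering formula:
λ' = λ + Δλ = λ + λ_C(1 - cos θ)

Given:
- Initial wavelength λ = 52.2 pm
- Scattering angle θ = 102°
- Compton wavelength λ_C ≈ 2.4263 pm

Calculate the shift:
Δλ = 2.4263 × (1 - cos(102°))
Δλ = 2.4263 × 1.2079
Δλ = 2.9308 pm

Final wavelength:
λ' = 52.2 + 2.9308 = 55.1308 pm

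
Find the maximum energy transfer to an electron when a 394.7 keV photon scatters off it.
239.6005 keV

Maximum energy transfer occurs at θ = 180° (backscattering).

Initial photon: E₀ = 394.7 keV → λ₀ = 3.1412 pm

Maximum Compton shift (at 180°):
Δλ_max = 2λ_C = 2 × 2.4263 = 4.8526 pm

Final wavelength:
λ' = 3.1412 + 4.8526 = 7.9938 pm

Minimum photon energy (maximum energy to electron):
E'_min = hc/λ' = 155.0995 keV

Maximum electron kinetic energy:
K_max = E₀ - E'_min = 394.7000 - 155.0995 = 239.6005 keV

(Intermediate values are shown rounded; full precision is carried through to the final answer.)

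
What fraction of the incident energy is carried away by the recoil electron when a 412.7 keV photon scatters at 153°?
0.6043 (or 60.43%)

Calculate initial and final photon energies:

Initial: E₀ = 412.7 keV → λ₀ = 3.0042 pm
Compton shift: Δλ = 4.5882 pm
Final wavelength: λ' = 7.5924 pm
Final energy: E' = 163.3006 keV

Fractional energy loss:
(E₀ - E')/E₀ = (412.7000 - 163.3006)/412.7000
= 249.3994/412.7000
= 0.6043
= 60.43%

(Intermediate values are shown rounded; full precision is carried through to the final answer.)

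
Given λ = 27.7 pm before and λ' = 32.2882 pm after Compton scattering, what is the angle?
153.00°

First find the wavelength shift:
Δλ = λ' - λ = 32.2882 - 27.7 = 4.5882 pm

Using Δλ = λ_C(1 - cos θ), with λ_C = h/(m_e·c) ≈ 2.42631024 pm:
cos θ = 1 - Δλ/λ_C
cos θ = 1 - 4.5882/2.42631024
cos θ = -0.891020

θ = arccos(-0.891020)
θ = 153.00°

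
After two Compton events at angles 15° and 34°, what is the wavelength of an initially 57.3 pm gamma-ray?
57.7975 pm

Apply Compton shift twice:

First scattering at θ₁ = 15°:
Δλ₁ = λ_C(1 - cos(15°))
Δλ₁ = 2.4263 × 0.0341
Δλ₁ = 0.0827 pm

After first scattering:
λ₁ = 57.3 + 0.0827 = 57.3827 pm

Second scattering at θ₂ = 34°:
Δλ₂ = λ_C(1 - cos(34°))
Δλ₂ = 2.4263 × 0.1710
Δλ₂ = 0.4148 pm

Final wavelength:
λ₂ = 57.3827 + 0.4148 = 57.7975 pm

Total shift: Δλ_total = 0.0827 + 0.4148 = 0.4975 pm

(Intermediate values are shown rounded; full precision is carried through to the final answer.)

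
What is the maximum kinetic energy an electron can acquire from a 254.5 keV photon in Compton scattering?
127.0006 keV

Maximum energy transfer occurs at θ = 180° (backscattering).

Initial photon: E₀ = 254.5 keV → λ₀ = 4.8717 pm

Maximum Compton shift (at 180°):
Δλ_max = 2λ_C = 2 × 2.4263 = 4.8526 pm

Final wavelength:
λ' = 4.8717 + 4.8526 = 9.7243 pm

Minimum photon energy (maximum energy to electron):
E'_min = hc/λ' = 127.4994 keV

Maximum electron kinetic energy:
K_max = E₀ - E'_min = 254.5000 - 127.4994 = 127.0006 keV

(Intermediate values are shown rounded; full precision is carried through to the final answer.)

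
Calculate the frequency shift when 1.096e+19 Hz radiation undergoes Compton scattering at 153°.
1.574e+18 Hz (decrease)

Convert frequency to wavelength (c = 299792458 m/s):
λ₀ = c/f₀ = 299792458/1.096e+19 = 2.7353326e-11 m = 27.3533 pm

Calculate Compton shift:
Δλ = λ_C(1 - cos(153°)) = 4.5882 pm

Final wavelength:
λ' = λ₀ + Δλ = 27.3533 + 4.5882 = 31.9415 pm

Final frequency:
f' = c/λ' = 299792458/3.1941495e-11 = 9.3856740e+18 Hz

Frequency shift (decrease):
Δf = f₀ - f' = 1.096e+19 - 9.3856740e+18 = 1.574e+18 Hz

(Intermediate values are shown rounded; full precision is carried through to the final answer.)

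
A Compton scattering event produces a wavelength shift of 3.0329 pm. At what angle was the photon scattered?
104.48°

From the Compton formula Δλ = λ_C(1 - cos θ), we can solve for θ:

cos θ = 1 - Δλ/λ_C

Given:
- Δλ = 3.0329 pm
- λ_C = h/(m_e·c) ≈ 2.42631024 pm

cos θ = 1 - 3.0329/2.42631024
cos θ = 1 - 1.250005
cos θ = -0.250005

θ = arccos(-0.250005)
θ = 104.48°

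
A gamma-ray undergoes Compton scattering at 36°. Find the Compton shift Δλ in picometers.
0.4634 pm

Using the Compton scattering formula:
Δλ = λ_C(1 - cos θ)

where λ_C = h/(m_e·c) ≈ 2.4263 pm is the Compton wavelength of an electron.

For θ = 36°:
cos(36°) = 0.8090
1 - cos(36°) = 0.1910

Δλ = 2.4263 × 0.1910
Δλ = 0.4634 pm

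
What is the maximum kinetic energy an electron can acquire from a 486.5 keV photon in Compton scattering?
318.9790 keV

Maximum energy transfer occurs at θ = 180° (backscattering).

Initial photon: E₀ = 486.5 keV → λ₀ = 2.5485 pm

Maximum Compton shift (at 180°):
Δλ_max = 2λ_C = 2 × 2.4263 = 4.8526 pm

Final wavelength:
λ' = 2.5485 + 4.8526 = 7.4011 pm

Minimum photon energy (maximum energy to electron):
E'_min = hc/λ' = 167.5210 keV

Maximum electron kinetic energy:
K_max = E₀ - E'_min = 486.5000 - 167.5210 = 318.9790 keV

(Intermediate values are shown rounded; full precision is carried through to the final answer.)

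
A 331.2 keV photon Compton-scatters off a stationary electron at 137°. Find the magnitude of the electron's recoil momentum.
2.4471e-22 kg·m/s

The electron is initially at rest, so by conservation of momentum:
p⃗_e = p⃗₀ − p⃗'  (incident photon momentum minus scattered photon momentum)

Photon momentum magnitudes (p = h/λ = E/c):
λ₀ = hc/E₀ = 3.7435 pm → p₀ = h/λ₀ = 1.7700e-22 kg·m/s
Δλ = λ_C(1 − cos 137°) = 4.2008 pm
λ' = 7.9443 pm → p' = h/λ' = 8.3407e-23 kg·m/s

The scattered photon makes angle θ = 137° with the incident direction, so by the law of cosines:
|p⃗_e|² = p₀² + p'² − 2p₀p'cos θ
|p⃗_e|² = (1.7700e-22)² + (8.3407e-23)² − 2·1.7700e-22·8.3407e-23·cos(137°)
|p⃗_e| = 2.4471e-22 kg·m/s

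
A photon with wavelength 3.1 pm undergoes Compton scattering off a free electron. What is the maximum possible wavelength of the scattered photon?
7.9526 pm (at θ = 180°)

The Compton shift is Δλ = λ_C(1 − cos θ).

Since cos θ ranges from −1 to 1, the factor (1 − cos θ) ranges from 0 to 2; the maximum shift occurs at θ = 180° (backscattering):
Δλ_max = 2λ_C = 2 × 2.4263 pm = 4.8526 pm

Maximum scattered wavelength:
λ'_max = λ₀ + Δλ_max = 3.1 + 4.8526 = 7.9526 pm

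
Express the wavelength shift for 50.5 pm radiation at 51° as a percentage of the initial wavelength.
1.7810%

Calculate the Compton shift:
Δλ = λ_C(1 - cos(51°))
Δλ = 2.4263 × (1 - cos(51°))
Δλ = 2.4263 × 0.3707
Δλ = 0.8994 pm

Percentage change:
(Δλ/λ₀) × 100 = (0.8994/50.5) × 100
= 1.7810%

(Intermediate values are shown rounded; full precision is carried through to the final answer.)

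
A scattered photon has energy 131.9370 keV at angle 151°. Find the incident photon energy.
255.6998 keV

Convert final energy to wavelength (hc ≈ 1239.842 keV·pm):
λ' = hc/E' = 1239.842 / 131.9370 = 9.3972 pm

Calculate the Compton shift:
Δλ = λ_C(1 - cos(151°))
Δλ = 2.4263 × (1 - cos(151°))
Δλ = 4.5484 pm

Initial wavelength:
λ = λ' - Δλ = 9.3972 - 4.5484 = 4.8488 pm

Initial energy:
E = hc/λ = 1239.842 / 4.8488 = 255.6998 keV

(Intermediate values are shown rounded; full precision is carried through to the final answer.)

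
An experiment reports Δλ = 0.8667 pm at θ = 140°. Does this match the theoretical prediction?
No, inconsistent

Calculate the expected shift for θ = 140°:

Δλ_expected = λ_C(1 - cos(140°))
Δλ_expected = 2.4263 × (1 - cos(140°))
Δλ_expected = 2.4263 × 1.7660
Δλ_expected = 4.2850 pm

Given shift: 0.8667 pm
Expected shift: 4.2850 pm
Difference: 3.4183 pm

The values do not match. The given shift corresponds to θ ≈ 50.0°, not 140°.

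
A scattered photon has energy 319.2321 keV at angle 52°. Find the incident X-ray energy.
420.1001 keV

Convert final energy to wavelength (hc ≈ 1239.842 keV·pm):
λ' = hc/E' = 1239.842 / 319.2321 = 3.8838 pm

Calculate the Compton shift:
Δλ = λ_C(1 - cos(52°))
Δλ = 2.4263 × (1 - cos(52°))
Δλ = 0.9325 pm

Initial wavelength:
λ = λ' - Δλ = 3.8838 - 0.9325 = 2.9513 pm

Initial energy:
E = hc/λ = 1239.842 / 2.9513 = 420.1001 keV

(Intermediate values are shown rounded; full precision is carried through to the final answer.)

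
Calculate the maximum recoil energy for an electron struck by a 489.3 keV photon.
321.4483 keV

Maximum energy transfer occurs at θ = 180° (backscattering).

Initial photon: E₀ = 489.3 keV → λ₀ = 2.5339 pm

Maximum Compton shift (at 180°):
Δλ_max = 2λ_C = 2 × 2.4263 = 4.8526 pm

Final wavelength:
λ' = 2.5339 + 4.8526 = 7.3865 pm

Minimum photon energy (maximum energy to electron):
E'_min = hc/λ' = 167.8517 keV

Maximum electron kinetic energy:
K_max = E₀ - E'_min = 489.3000 - 167.8517 = 321.4483 keV

(Intermediate values are shown rounded; full precision is carried through to the final answer.)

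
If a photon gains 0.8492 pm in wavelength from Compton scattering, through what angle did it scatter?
49.46°

From the Compton formula Δλ = λ_C(1 - cos θ), we can solve for θ:

cos θ = 1 - Δλ/λ_C

Given:
- Δλ = 0.8492 pm
- λ_C = h/(m_e·c) ≈ 2.42631024 pm

cos θ = 1 - 0.8492/2.42631024
cos θ = 1 - 0.349996
cos θ = 0.650004

θ = arccos(0.650004)
θ = 49.46°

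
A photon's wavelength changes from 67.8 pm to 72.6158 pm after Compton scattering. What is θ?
170.01°

First find the wavelength shift:
Δλ = λ' - λ = 72.6158 - 67.8 = 4.8158 pm

Using Δλ = λ_C(1 - cos θ), with λ_C = h/(m_e·c) ≈ 2.42631024 pm:
cos θ = 1 - Δλ/λ_C
cos θ = 1 - 4.8158/2.42631024
cos θ = -0.984825

θ = arccos(-0.984825)
θ = 170.01°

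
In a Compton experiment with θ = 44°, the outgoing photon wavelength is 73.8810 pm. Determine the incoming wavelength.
73.2000 pm

From λ' = λ + Δλ, we have λ = λ' - Δλ

First calculate the Compton shift:
Δλ = λ_C(1 - cos θ)
Δλ = 2.4263 × (1 - cos(44°))
Δλ = 2.4263 × 0.2807
Δλ = 0.6810 pm

Initial wavelength:
λ = λ' - Δλ
λ = 73.8810 - 0.6810
λ = 73.2000 pm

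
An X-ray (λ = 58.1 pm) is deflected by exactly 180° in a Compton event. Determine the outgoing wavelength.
62.9526 pm

Using the Compton formula: λ' = λ + λ_C(1 − cos θ)

For θ = 180°, cos θ = -1 (exact) = -1.0000, so:
1 − cos 180° = 1 − (-1) = 2.0000

Δλ = λ_C × 2.0000 = 2.4263 × 2.0000 = 4.8526 pm

λ' = 58.1 + 4.8526 = 62.9526 pm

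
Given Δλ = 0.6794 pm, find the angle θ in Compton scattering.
43.95°

From the Compton formula Δλ = λ_C(1 - cos θ), we can solve for θ:

cos θ = 1 - Δλ/λ_C

Given:
- Δλ = 0.6794 pm
- λ_C = h/(m_e·c) ≈ 2.42631024 pm

cos θ = 1 - 0.6794/2.42631024
cos θ = 1 - 0.280014
cos θ = 0.719986

θ = arccos(0.719986)
θ = 43.95°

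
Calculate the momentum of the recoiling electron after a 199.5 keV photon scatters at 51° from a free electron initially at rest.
8.6854e-23 kg·m/s

The electron is initially at rest, so by conservation of momentum:
p⃗_e = p⃗₀ − p⃗'  (incident photon momentum minus scattered photon momentum)

Photon momentum magnitudes (p = h/λ = E/c):
λ₀ = hc/E₀ = 6.2147 pm → p₀ = h/λ₀ = 1.0662e-22 kg·m/s
Δλ = λ_C(1 − cos 51°) = 0.8994 pm
λ' = 7.1141 pm → p' = h/λ' = 9.3140e-23 kg·m/s

The scattered photon makes angle θ = 51° with the incident direction, so by the law of cosines:
|p⃗_e|² = p₀² + p'² − 2p₀p'cos θ
|p⃗_e|² = (1.0662e-22)² + (9.3140e-23)² − 2·1.0662e-22·9.3140e-23·cos(51°)
|p⃗_e| = 8.6854e-23 kg·m/s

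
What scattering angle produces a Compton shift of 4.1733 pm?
136.06°

From the Compton formula Δλ = λ_C(1 - cos θ), we can solve for θ:

cos θ = 1 - Δλ/λ_C

Given:
- Δλ = 4.1733 pm
- λ_C = h/(m_e·c) ≈ 2.42631024 pm

cos θ = 1 - 4.1733/2.42631024
cos θ = 1 - 1.720019
cos θ = -0.720019

θ = arccos(-0.720019)
θ = 136.06°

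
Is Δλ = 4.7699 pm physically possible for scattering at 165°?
Yes, consistent

Calculate the expected shift for θ = 165°:

Δλ_expected = λ_C(1 - cos(165°))
Δλ_expected = 2.4263 × (1 - cos(165°))
Δλ_expected = 2.4263 × 1.9659
Δλ_expected = 4.7699 pm

Given shift: 4.7699 pm
Expected shift: 4.7699 pm
Difference: 0.0000 pm

The values match. This is consistent with Compton scattering at the stated angle.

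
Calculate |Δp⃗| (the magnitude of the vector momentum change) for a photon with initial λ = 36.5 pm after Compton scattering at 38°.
1.1741e-23 kg·m/s

Photon momentum magnitude is p = h/λ.

Initial momentum:
p₀ = h/λ = 6.6261e-34/3.6500e-11 = 1.8154e-23 kg·m/s

After scattering:
λ' = λ + Δλ = 36.5 + 0.5144 = 37.0144 pm
p' = h/λ' = 6.6261e-34/3.7014e-11 = 1.7901e-23 kg·m/s

Momentum is a vector; the scattered photon's direction makes angle θ = 38° with the incident direction. The magnitude of the vector change Δp⃗ = p⃗₀ − p⃗' is found from the law of cosines:
|Δp⃗|² = p₀² + p'² − 2p₀p'cos θ
|Δp⃗|² = (1.8154e-23)² + (1.7901e-23)² − 2·1.8154e-23·1.7901e-23·cos(38°)
|Δp⃗| = 1.1741e-23 kg·m/s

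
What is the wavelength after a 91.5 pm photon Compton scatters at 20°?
91.6463 pm

Using the Compton scattering formula:
λ' = λ + Δλ = λ + λ_C(1 - cos θ)

Given:
- Initial wavelength λ = 91.5 pm
- Scattering angle θ = 20°
- Compton wavelength λ_C ≈ 2.4263 pm

Calculate the shift:
Δλ = 2.4263 × (1 - cos(20°))
Δλ = 2.4263 × 0.0603
Δλ = 0.1463 pm

Final wavelength:
λ' = 91.5 + 0.1463 = 91.6463 pm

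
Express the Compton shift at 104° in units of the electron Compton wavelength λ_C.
1.2419 λ_C

The Compton shift formula is:
Δλ = λ_C(1 - cos θ)

Dividing both sides by λ_C:
Δλ/λ_C = 1 - cos θ

For θ = 104°:
Δλ/λ_C = 1 - cos(104°)
Δλ/λ_C = 1 - -0.2419
Δλ/λ_C = 1.2419

This means the shift is 1.2419 × λ_C = 3.0133 pm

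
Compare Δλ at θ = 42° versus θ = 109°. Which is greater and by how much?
109° produces the larger shift by a factor of 5.161

Calculate both shifts using Δλ = λ_C(1 - cos θ):

For θ₁ = 42°:
Δλ₁ = 2.4263 × (1 - cos(42°))
Δλ₁ = 2.4263 × 0.2569
Δλ₁ = 0.6232 pm

For θ₂ = 109°:
Δλ₂ = 2.4263 × (1 - cos(109°))
Δλ₂ = 2.4263 × 1.3256
Δλ₂ = 3.2162 pm

The 109° angle produces the larger shift.
Ratio: 3.2162/0.6232 = 5.161

(Intermediate values are shown rounded; full precision is carried through to the final answer.)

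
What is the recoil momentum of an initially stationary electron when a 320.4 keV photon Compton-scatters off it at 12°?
3.5630e-23 kg·m/s

The electron is initially at rest, so by conservation of momentum:
p⃗_e = p⃗₀ − p⃗'  (incident photon momentum minus scattered photon momentum)

Photon momentum magnitudes (p = h/λ = E/c):
λ₀ = hc/E₀ = 3.8697 pm → p₀ = h/λ₀ = 1.7123e-22 kg·m/s
Δλ = λ_C(1 − cos 12°) = 0.0530 pm
λ' = 3.9227 pm → p' = h/λ' = 1.6892e-22 kg·m/s

The scattered photon makes angle θ = 12° with the incident direction, so by the law of cosines:
|p⃗_e|² = p₀² + p'² − 2p₀p'cos θ
|p⃗_e|² = (1.7123e-22)² + (1.6892e-22)² − 2·1.7123e-22·1.6892e-22·cos(12°)
|p⃗_e| = 3.5630e-23 kg·m/s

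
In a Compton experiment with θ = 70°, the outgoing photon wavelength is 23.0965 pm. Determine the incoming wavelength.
21.5000 pm

From λ' = λ + Δλ, we have λ = λ' - Δλ

First calculate the Compton shift:
Δλ = λ_C(1 - cos θ)
Δλ = 2.4263 × (1 - cos(70°))
Δλ = 2.4263 × 0.6580
Δλ = 1.5965 pm

Initial wavelength:
λ = λ' - Δλ
λ = 23.0965 - 1.5965
λ = 21.5000 pm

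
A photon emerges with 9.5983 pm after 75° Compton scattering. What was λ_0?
7.8000 pm

From λ' = λ + Δλ, we have λ = λ' - Δλ

First calculate the Compton shift:
Δλ = λ_C(1 - cos θ)
Δλ = 2.4263 × (1 - cos(75°))
Δλ = 2.4263 × 0.7412
Δλ = 1.7983 pm

Initial wavelength:
λ = λ' - Δλ
λ = 9.5983 - 1.7983
λ = 7.8000 pm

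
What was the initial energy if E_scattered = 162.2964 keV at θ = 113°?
290.6999 keV

Convert final energy to wavelength (hc ≈ 1239.842 keV·pm):
λ' = hc/E' = 1239.842 / 162.2964 = 7.6394 pm

Calculate the Compton shift:
Δλ = λ_C(1 - cos(113°))
Δλ = 2.4263 × (1 - cos(113°))
Δλ = 3.3743 pm

Initial wavelength:
λ = λ' - Δλ = 7.6394 - 3.3743 = 4.2650 pm

Initial energy:
E = hc/λ = 1239.842 / 4.2650 = 290.6999 keV

(Intermediate values are shown rounded; full precision is carried through to the final answer.)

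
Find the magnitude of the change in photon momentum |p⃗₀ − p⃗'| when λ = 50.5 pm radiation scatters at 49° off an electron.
1.0796e-23 kg·m/s

Photon momentum magnitude is p = h/λ.

Initial momentum:
p₀ = h/λ = 6.6261e-34/5.0500e-11 = 1.3121e-23 kg·m/s

After scattering:
λ' = λ + Δλ = 50.5 + 0.8345 = 51.3345 pm
p' = h/λ' = 6.6261e-34/5.1335e-11 = 1.2908e-23 kg·m/s

Momentum is a vector; the scattered photon's direction makes angle θ = 49° with the incident direction. The magnitude of the vector change Δp⃗ = p⃗₀ − p⃗' is found from the law of cosines:
|Δp⃗|² = p₀² + p'² − 2p₀p'cos θ
|Δp⃗|² = (1.3121e-23)² + (1.2908e-23)² − 2·1.3121e-23·1.2908e-23·cos(49°)
|Δp⃗| = 1.0796e-23 kg·m/s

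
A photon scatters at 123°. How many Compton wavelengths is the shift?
1.5446 λ_C

The Compton shift formula is:
Δλ = λ_C(1 - cos θ)

Dividing both sides by λ_C:
Δλ/λ_C = 1 - cos θ

For θ = 123°:
Δλ/λ_C = 1 - cos(123°)
Δλ/λ_C = 1 - -0.5446
Δλ/λ_C = 1.5446

This means the shift is 1.5446 × λ_C = 3.7478 pm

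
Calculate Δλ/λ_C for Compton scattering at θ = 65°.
0.5774 λ_C

The Compton shift formula is:
Δλ = λ_C(1 - cos θ)

Dividing both sides by λ_C:
Δλ/λ_C = 1 - cos θ

For θ = 65°:
Δλ/λ_C = 1 - cos(65°)
Δλ/λ_C = 1 - 0.4226
Δλ/λ_C = 0.5774

This means the shift is 0.5774 × λ_C = 1.4009 pm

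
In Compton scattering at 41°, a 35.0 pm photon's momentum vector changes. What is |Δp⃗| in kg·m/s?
1.3152e-23 kg·m/s

Photon momentum magnitude is p = h/λ.

Initial momentum:
p₀ = h/λ = 6.6261e-34/3.5000e-11 = 1.8932e-23 kg·m/s

After scattering:
λ' = λ + Δλ = 35.0 + 0.5952 = 35.5952 pm
p' = h/λ' = 6.6261e-34/3.5595e-11 = 1.8615e-23 kg·m/s

Momentum is a vector; the scattered photon's direction makes angle θ = 41° with the incident direction. The magnitude of the vector change Δp⃗ = p⃗₀ − p⃗' is found from the law of cosines:
|Δp⃗|² = p₀² + p'² − 2p₀p'cos θ
|Δp⃗|² = (1.8932e-23)² + (1.8615e-23)² − 2·1.8932e-23·1.8615e-23·cos(41°)
|Δp⃗| = 1.3152e-23 kg·m/s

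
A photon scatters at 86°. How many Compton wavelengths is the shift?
0.9302 λ_C

The Compton shift formula is:
Δλ = λ_C(1 - cos θ)

Dividing both sides by λ_C:
Δλ/λ_C = 1 - cos θ

For θ = 86°:
Δλ/λ_C = 1 - cos(86°)
Δλ/λ_C = 1 - 0.0698
Δλ/λ_C = 0.9302

This means the shift is 0.9302 × λ_C = 2.2571 pm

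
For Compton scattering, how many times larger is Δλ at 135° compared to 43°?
135° produces the larger shift by a factor of 6.354

Calculate both shifts using Δλ = λ_C(1 - cos θ):

For θ₁ = 43°:
Δλ₁ = 2.4263 × (1 - cos(43°))
Δλ₁ = 2.4263 × 0.2686
Δλ₁ = 0.6518 pm

For θ₂ = 135°:
Δλ₂ = 2.4263 × (1 - cos(135°))
Δλ₂ = 2.4263 × 1.7071
Δλ₂ = 4.1420 pm

The 135° angle produces the larger shift.
Ratio: 4.1420/0.6518 = 6.354

(Intermediate values are shown rounded; full precision is carried through to the final answer.)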